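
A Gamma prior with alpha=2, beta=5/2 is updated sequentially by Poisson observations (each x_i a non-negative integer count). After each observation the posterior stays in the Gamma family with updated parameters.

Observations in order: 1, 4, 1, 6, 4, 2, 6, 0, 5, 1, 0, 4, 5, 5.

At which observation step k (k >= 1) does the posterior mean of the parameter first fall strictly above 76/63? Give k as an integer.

k = 2

obs 1: x=1 → posterior Gamma(3, 7/2)
obs 2: x=4 → posterior Gamma(7, 9/2)
obs 3: x=1 → posterior Gamma(8, 11/2)
obs 4: x=6 → posterior Gamma(14, 13/2)
obs 5: x=4 → posterior Gamma(18, 15/2)
obs 6: x=2 → posterior Gamma(20, 17/2)
obs 7: x=6 → posterior Gamma(26, 19/2)
obs 8: x=0 → posterior Gamma(26, 21/2)
obs 9: x=5 → posterior Gamma(31, 23/2)
obs 10: x=1 → posterior Gamma(32, 25/2)
obs 11: x=0 → posterior Gamma(32, 27/2)
obs 12: x=4 → posterior Gamma(36, 29/2)
obs 13: x=5 → posterior Gamma(41, 31/2)
obs 14: x=5 → posterior Gamma(46, 33/2)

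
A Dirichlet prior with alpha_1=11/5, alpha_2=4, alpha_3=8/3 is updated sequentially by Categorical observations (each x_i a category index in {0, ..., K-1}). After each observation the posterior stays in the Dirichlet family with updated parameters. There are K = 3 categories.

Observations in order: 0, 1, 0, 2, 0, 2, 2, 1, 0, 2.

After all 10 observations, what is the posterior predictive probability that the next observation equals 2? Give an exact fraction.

100/283

obs 1: x=0 → posterior Dirichlet(16/5, 4, 8/3)
obs 2: x=1 → posterior Dirichlet(16/5, 5, 8/3)
obs 3: x=0 → posterior Dirichlet(21/5, 5, 8/3)
obs 4: x=2 → posterior Dirichlet(21/5, 5, 11/3)
obs 5: x=0 → posterior Dirichlet(26/5, 5, 11/3)
obs 6: x=2 → posterior Dirichlet(26/5, 5, 14/3)
obs 7: x=2 → posterior Dirichlet(26/5, 5, 17/3)
obs 8: x=1 → posterior Dirichlet(26/5, 6, 17/3)
obs 9: x=0 → posterior Dirichlet(31/5, 6, 17/3)
obs 10: x=2 → posterior Dirichlet(31/5, 6, 20/3)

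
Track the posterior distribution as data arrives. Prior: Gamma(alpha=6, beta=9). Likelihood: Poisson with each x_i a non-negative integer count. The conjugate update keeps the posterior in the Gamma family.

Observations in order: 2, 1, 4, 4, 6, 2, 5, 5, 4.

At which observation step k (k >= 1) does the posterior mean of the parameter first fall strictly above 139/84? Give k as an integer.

k = 6

obs 1: x=2 → posterior Gamma(8, 10)
obs 2: x=1 → posterior Gamma(9, 11)
obs 3: x=4 → posterior Gamma(13, 12)
obs 4: x=4 → posterior Gamma(17, 13)
obs 5: x=6 → posterior Gamma(23, 14)
obs 6: x=2 → posterior Gamma(25, 15)
obs 7: x=5 → posterior Gamma(30, 16)
obs 8: x=5 → posterior Gamma(35, 17)
obs 9: x=4 → posterior Gamma(39, 18)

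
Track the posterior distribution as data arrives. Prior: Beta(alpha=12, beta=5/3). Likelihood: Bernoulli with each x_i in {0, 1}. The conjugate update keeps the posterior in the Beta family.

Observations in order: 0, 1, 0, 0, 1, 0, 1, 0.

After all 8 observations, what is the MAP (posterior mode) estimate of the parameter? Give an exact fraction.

obs 1: x=0 → posterior Beta(12, 8/3)
obs 2: x=1 → posterior Beta(13, 8/3)
obs 3: x=0 → posterior Beta(13, 11/3)
obs 4: x=0 → posterior Beta(13, 14/3)
obs 5: x=1 → posterior Beta(14, 14/3)
obs 6: x=0 → posterior Beta(14, 17/3)
obs 7: x=1 → posterior Beta(15, 17/3)
obs 8: x=0 → posterior Beta(15, 20/3)

42/59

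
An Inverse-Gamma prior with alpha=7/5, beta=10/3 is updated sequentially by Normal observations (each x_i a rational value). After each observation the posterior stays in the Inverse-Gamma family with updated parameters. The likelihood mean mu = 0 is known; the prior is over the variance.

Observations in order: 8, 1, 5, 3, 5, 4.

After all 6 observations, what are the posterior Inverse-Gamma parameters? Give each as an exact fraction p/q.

obs 1: x=8 → posterior Inverse-Gamma(19/10, 106/3)
obs 2: x=1 → posterior Inverse-Gamma(12/5, 215/6)
obs 3: x=5 → posterior Inverse-Gamma(29/10, 145/3)
obs 4: x=3 → posterior Inverse-Gamma(17/5, 317/6)
obs 5: x=5 → posterior Inverse-Gamma(39/10, 196/3)
obs 6: x=4 → posterior Inverse-Gamma(22/5, 220/3)

alpha=22/5, beta=220/3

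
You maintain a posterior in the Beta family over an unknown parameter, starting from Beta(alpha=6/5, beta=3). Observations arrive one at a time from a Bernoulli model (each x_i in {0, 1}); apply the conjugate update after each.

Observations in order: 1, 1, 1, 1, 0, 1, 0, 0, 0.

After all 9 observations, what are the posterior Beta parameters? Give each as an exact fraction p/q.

alpha=31/5, beta=7

obs 1: x=1 → posterior Beta(11/5, 3)
obs 2: x=1 → posterior Beta(16/5, 3)
obs 3: x=1 → posterior Beta(21/5, 3)
obs 4: x=1 → posterior Beta(26/5, 3)
obs 5: x=0 → posterior Beta(26/5, 4)
obs 6: x=1 → posterior Beta(31/5, 4)
obs 7: x=0 → posterior Beta(31/5, 5)
obs 8: x=0 → posterior Beta(31/5, 6)
obs 9: x=0 → posterior Beta(31/5, 7)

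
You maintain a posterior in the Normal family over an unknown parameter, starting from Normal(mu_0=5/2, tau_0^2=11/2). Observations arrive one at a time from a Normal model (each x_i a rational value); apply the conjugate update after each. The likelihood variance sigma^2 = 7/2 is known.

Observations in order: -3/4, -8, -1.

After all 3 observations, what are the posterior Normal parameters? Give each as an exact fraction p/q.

obs 1: x=-3/4 → posterior Normal(37/72, 77/36)
obs 2: x=-8 → posterior Normal(-315/116, 77/58)
obs 3: x=-1 → posterior Normal(-359/160, 77/80)

mu_0=-359/160, tau_0^2=77/80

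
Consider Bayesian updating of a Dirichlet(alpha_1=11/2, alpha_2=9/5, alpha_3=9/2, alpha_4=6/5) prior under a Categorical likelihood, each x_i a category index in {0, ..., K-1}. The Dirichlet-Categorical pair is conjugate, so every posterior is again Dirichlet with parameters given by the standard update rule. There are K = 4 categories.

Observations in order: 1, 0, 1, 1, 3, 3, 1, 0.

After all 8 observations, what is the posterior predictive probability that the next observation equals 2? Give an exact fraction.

obs 1: x=1 → posterior Dirichlet(11/2, 14/5, 9/2, 6/5)
obs 2: x=0 → posterior Dirichlet(13/2, 14/5, 9/2, 6/5)
obs 3: x=1 → posterior Dirichlet(13/2, 19/5, 9/2, 6/5)
obs 4: x=1 → posterior Dirichlet(13/2, 24/5, 9/2, 6/5)
obs 5: x=3 → posterior Dirichlet(13/2, 24/5, 9/2, 11/5)
obs 6: x=3 → posterior Dirichlet(13/2, 24/5, 9/2, 16/5)
obs 7: x=1 → posterior Dirichlet(13/2, 29/5, 9/2, 16/5)
obs 8: x=0 → posterior Dirichlet(15/2, 29/5, 9/2, 16/5)

3/14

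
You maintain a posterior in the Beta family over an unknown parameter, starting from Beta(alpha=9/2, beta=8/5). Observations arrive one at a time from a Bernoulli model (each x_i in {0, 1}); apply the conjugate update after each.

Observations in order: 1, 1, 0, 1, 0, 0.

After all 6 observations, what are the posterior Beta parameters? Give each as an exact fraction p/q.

obs 1: x=1 → posterior Beta(11/2, 8/5)
obs 2: x=1 → posterior Beta(13/2, 8/5)
obs 3: x=0 → posterior Beta(13/2, 13/5)
obs 4: x=1 → posterior Beta(15/2, 13/5)
obs 5: x=0 → posterior Beta(15/2, 18/5)
obs 6: x=0 → posterior Beta(15/2, 23/5)

alpha=15/2, beta=23/5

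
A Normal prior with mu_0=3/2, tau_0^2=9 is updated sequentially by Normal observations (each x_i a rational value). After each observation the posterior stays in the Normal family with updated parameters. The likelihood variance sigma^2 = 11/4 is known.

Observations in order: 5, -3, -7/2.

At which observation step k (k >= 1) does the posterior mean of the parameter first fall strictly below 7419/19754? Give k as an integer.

obs 1: x=5 → posterior Normal(393/94, 99/47)
obs 2: x=-3 → posterior Normal(177/166, 99/83)
obs 3: x=-7/2 → posterior Normal(-75/238, 99/119)

k = 3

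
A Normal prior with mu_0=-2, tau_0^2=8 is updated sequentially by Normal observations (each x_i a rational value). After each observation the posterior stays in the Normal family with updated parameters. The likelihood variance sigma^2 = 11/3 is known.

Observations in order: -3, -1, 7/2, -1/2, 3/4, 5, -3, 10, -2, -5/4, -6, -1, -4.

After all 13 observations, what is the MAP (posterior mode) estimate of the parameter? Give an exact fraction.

obs 1: x=-3 → posterior Normal(-94/35, 88/35)
obs 2: x=-1 → posterior Normal(-2, 88/59)
obs 3: x=7/2 → posterior Normal(-34/83, 88/83)
obs 4: x=-1/2 → posterior Normal(-46/107, 88/107)
obs 5: x=3/4 → posterior Normal(-28/131, 88/131)
obs 6: x=5 → posterior Normal(92/155, 88/155)
obs 7: x=-3 → posterior Normal(20/179, 88/179)
obs 8: x=10 → posterior Normal(260/203, 88/203)
obs 9: x=-2 → posterior Normal(212/227, 88/227)
obs 10: x=-5/4 → posterior Normal(182/251, 88/251)
obs 11: x=-6 → posterior Normal(38/275, 8/25)
obs 12: x=-1 → posterior Normal(14/299, 88/299)
obs 13: x=-4 → posterior Normal(-82/323, 88/323)

-82/323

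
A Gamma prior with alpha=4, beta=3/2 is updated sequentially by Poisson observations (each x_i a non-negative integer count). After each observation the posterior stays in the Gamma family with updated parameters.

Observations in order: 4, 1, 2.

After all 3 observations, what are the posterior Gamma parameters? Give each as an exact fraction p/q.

obs 1: x=4 → posterior Gamma(8, 5/2)
obs 2: x=1 → posterior Gamma(9, 7/2)
obs 3: x=2 → posterior Gamma(11, 9/2)

alpha=11, beta=9/2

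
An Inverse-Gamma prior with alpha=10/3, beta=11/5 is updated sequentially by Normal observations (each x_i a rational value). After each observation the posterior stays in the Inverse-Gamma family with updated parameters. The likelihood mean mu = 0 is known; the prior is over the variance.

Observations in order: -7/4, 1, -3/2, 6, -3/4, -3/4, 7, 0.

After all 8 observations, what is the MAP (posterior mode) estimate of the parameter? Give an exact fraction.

23241/4000

obs 1: x=-7/4 → posterior Inverse-Gamma(23/6, 597/160)
obs 2: x=1 → posterior Inverse-Gamma(13/3, 677/160)
obs 3: x=-3/2 → posterior Inverse-Gamma(29/6, 857/160)
obs 4: x=6 → posterior Inverse-Gamma(16/3, 3737/160)
obs 5: x=-3/4 → posterior Inverse-Gamma(35/6, 1891/80)
obs 6: x=-3/4 → posterior Inverse-Gamma(19/3, 3827/160)
obs 7: x=7 → posterior Inverse-Gamma(41/6, 7747/160)
obs 8: x=0 → posterior Inverse-Gamma(22/3, 7747/160)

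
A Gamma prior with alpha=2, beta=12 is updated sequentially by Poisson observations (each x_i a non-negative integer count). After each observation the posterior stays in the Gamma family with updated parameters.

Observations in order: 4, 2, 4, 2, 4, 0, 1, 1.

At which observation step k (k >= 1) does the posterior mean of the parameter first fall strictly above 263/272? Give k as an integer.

k = 5

obs 1: x=4 → posterior Gamma(6, 13)
obs 2: x=2 → posterior Gamma(8, 14)
obs 3: x=4 → posterior Gamma(12, 15)
obs 4: x=2 → posterior Gamma(14, 16)
obs 5: x=4 → posterior Gamma(18, 17)
obs 6: x=0 → posterior Gamma(18, 18)
obs 7: x=1 → posterior Gamma(19, 19)
obs 8: x=1 → posterior Gamma(20, 20)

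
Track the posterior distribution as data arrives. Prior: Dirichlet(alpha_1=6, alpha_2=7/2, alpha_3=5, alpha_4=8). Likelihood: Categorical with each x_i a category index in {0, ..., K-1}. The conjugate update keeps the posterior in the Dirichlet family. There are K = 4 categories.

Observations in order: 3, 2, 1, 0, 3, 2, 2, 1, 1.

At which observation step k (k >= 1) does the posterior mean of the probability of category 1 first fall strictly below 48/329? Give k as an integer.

k = 2

obs 1: x=3 → posterior Dirichlet(6, 7/2, 5, 9)
obs 2: x=2 → posterior Dirichlet(6, 7/2, 6, 9)
obs 3: x=1 → posterior Dirichlet(6, 9/2, 6, 9)
obs 4: x=0 → posterior Dirichlet(7, 9/2, 6, 9)
obs 5: x=3 → posterior Dirichlet(7, 9/2, 6, 10)
obs 6: x=2 → posterior Dirichlet(7, 9/2, 7, 10)
obs 7: x=2 → posterior Dirichlet(7, 9/2, 8, 10)
obs 8: x=1 → posterior Dirichlet(7, 11/2, 8, 10)
obs 9: x=1 → posterior Dirichlet(7, 13/2, 8, 10)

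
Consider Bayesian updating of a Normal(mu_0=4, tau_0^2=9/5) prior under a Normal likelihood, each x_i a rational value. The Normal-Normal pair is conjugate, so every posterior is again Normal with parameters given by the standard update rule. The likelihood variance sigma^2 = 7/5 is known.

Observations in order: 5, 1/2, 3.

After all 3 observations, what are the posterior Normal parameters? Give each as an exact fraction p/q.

mu_0=209/68, tau_0^2=63/170

obs 1: x=5 → posterior Normal(73/16, 63/80)
obs 2: x=1/2 → posterior Normal(31/10, 63/125)
obs 3: x=3 → posterior Normal(209/68, 63/170)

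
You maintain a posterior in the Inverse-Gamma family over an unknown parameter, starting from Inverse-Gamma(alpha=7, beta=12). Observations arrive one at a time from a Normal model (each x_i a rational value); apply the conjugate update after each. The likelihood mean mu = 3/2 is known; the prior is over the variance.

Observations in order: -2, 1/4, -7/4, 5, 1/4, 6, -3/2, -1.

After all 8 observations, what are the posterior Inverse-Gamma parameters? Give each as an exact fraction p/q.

obs 1: x=-2 → posterior Inverse-Gamma(15/2, 145/8)
obs 2: x=1/4 → posterior Inverse-Gamma(8, 605/32)
obs 3: x=-7/4 → posterior Inverse-Gamma(17/2, 387/16)
obs 4: x=5 → posterior Inverse-Gamma(9, 485/16)
obs 5: x=1/4 → posterior Inverse-Gamma(19/2, 995/32)
obs 6: x=6 → posterior Inverse-Gamma(10, 1319/32)
obs 7: x=-3/2 → posterior Inverse-Gamma(21/2, 1463/32)
obs 8: x=-1 → posterior Inverse-Gamma(11, 1563/32)

alpha=11, beta=1563/32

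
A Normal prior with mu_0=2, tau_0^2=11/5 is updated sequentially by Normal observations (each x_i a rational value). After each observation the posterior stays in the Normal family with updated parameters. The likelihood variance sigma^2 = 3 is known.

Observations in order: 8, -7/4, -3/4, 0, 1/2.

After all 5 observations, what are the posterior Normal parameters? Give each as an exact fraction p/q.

mu_0=48/35, tau_0^2=33/70

obs 1: x=8 → posterior Normal(59/13, 33/26)
obs 2: x=-7/4 → posterior Normal(395/148, 33/37)
obs 3: x=-3/4 → posterior Normal(181/96, 11/16)
obs 4: x=0 → posterior Normal(181/118, 33/59)
obs 5: x=1/2 → posterior Normal(48/35, 33/70)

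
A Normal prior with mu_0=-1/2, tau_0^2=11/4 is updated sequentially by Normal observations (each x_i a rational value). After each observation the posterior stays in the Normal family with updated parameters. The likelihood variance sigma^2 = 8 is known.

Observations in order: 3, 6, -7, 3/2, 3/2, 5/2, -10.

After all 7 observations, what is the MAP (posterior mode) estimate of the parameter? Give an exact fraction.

-87/218

obs 1: x=3 → posterior Normal(17/43, 88/43)
obs 2: x=6 → posterior Normal(83/54, 44/27)
obs 3: x=-7 → posterior Normal(6/65, 88/65)
obs 4: x=3/2 → posterior Normal(45/152, 22/19)
obs 5: x=3/2 → posterior Normal(13/29, 88/87)
obs 6: x=5/2 → posterior Normal(19/28, 44/49)
obs 7: x=-10 → posterior Normal(-87/218, 88/109)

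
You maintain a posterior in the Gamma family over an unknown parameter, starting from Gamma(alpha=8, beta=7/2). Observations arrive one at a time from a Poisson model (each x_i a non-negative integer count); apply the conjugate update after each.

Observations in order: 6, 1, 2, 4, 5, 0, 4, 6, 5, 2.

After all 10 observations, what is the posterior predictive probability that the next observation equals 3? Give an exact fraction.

obs 1: x=6 → posterior Gamma(14, 9/2)
obs 2: x=1 → posterior Gamma(15, 11/2)
obs 3: x=2 → posterior Gamma(17, 13/2)
obs 4: x=4 → posterior Gamma(21, 15/2)
obs 5: x=5 → posterior Gamma(26, 17/2)
obs 6: x=0 → posterior Gamma(26, 19/2)
obs 7: x=4 → posterior Gamma(30, 21/2)
obs 8: x=6 → posterior Gamma(36, 23/2)
obs 9: x=5 → posterior Gamma(41, 25/2)
obs 10: x=2 → posterior Gamma(43, 27/2)

4015265259794651884893148461682647356783371739865460448114061038160/18634077755047031255968450211716931984327209593842185277103399720121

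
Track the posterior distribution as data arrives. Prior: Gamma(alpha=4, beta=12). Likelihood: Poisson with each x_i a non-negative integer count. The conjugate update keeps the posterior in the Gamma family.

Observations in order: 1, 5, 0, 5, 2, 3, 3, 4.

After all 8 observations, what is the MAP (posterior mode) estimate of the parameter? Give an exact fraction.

13/10

obs 1: x=1 → posterior Gamma(5, 13)
obs 2: x=5 → posterior Gamma(10, 14)
obs 3: x=0 → posterior Gamma(10, 15)
obs 4: x=5 → posterior Gamma(15, 16)
obs 5: x=2 → posterior Gamma(17, 17)
obs 6: x=3 → posterior Gamma(20, 18)
obs 7: x=3 → posterior Gamma(23, 19)
obs 8: x=4 → posterior Gamma(27, 20)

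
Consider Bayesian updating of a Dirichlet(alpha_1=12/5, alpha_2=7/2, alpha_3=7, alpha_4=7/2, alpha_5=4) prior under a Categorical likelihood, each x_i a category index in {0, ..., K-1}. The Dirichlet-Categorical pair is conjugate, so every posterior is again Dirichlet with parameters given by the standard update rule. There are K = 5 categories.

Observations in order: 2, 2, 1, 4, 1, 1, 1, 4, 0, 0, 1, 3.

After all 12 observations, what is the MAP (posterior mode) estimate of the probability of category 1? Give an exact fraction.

obs 1: x=2 → posterior Dirichlet(12/5, 7/2, 8, 7/2, 4)
obs 2: x=2 → posterior Dirichlet(12/5, 7/2, 9, 7/2, 4)
obs 3: x=1 → posterior Dirichlet(12/5, 9/2, 9, 7/2, 4)
obs 4: x=4 → posterior Dirichlet(12/5, 9/2, 9, 7/2, 5)
obs 5: x=1 → posterior Dirichlet(12/5, 11/2, 9, 7/2, 5)
obs 6: x=1 → posterior Dirichlet(12/5, 13/2, 9, 7/2, 5)
obs 7: x=1 → posterior Dirichlet(12/5, 15/2, 9, 7/2, 5)
obs 8: x=4 → posterior Dirichlet(12/5, 15/2, 9, 7/2, 6)
obs 9: x=0 → posterior Dirichlet(17/5, 15/2, 9, 7/2, 6)
obs 10: x=0 → posterior Dirichlet(22/5, 15/2, 9, 7/2, 6)
obs 11: x=1 → posterior Dirichlet(22/5, 17/2, 9, 7/2, 6)
obs 12: x=3 → posterior Dirichlet(22/5, 17/2, 9, 9/2, 6)

75/274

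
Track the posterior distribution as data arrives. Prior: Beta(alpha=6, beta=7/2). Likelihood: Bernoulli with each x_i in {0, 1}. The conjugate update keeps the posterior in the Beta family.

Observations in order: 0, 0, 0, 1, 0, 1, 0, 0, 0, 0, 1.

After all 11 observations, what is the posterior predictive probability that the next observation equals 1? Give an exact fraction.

18/41

obs 1: x=0 → posterior Beta(6, 9/2)
obs 2: x=0 → posterior Beta(6, 11/2)
obs 3: x=0 → posterior Beta(6, 13/2)
obs 4: x=1 → posterior Beta(7, 13/2)
obs 5: x=0 → posterior Beta(7, 15/2)
obs 6: x=1 → posterior Beta(8, 15/2)
obs 7: x=0 → posterior Beta(8, 17/2)
obs 8: x=0 → posterior Beta(8, 19/2)
obs 9: x=0 → posterior Beta(8, 21/2)
obs 10: x=0 → posterior Beta(8, 23/2)
obs 11: x=1 → posterior Beta(9, 23/2)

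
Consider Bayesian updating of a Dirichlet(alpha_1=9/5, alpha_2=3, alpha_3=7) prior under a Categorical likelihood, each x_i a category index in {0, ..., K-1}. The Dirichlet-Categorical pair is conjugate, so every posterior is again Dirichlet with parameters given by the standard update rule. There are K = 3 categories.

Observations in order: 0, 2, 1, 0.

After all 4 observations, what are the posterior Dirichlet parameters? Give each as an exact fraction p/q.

alpha_1=19/5, alpha_2=4, alpha_3=8

obs 1: x=0 → posterior Dirichlet(14/5, 3, 7)
obs 2: x=2 → posterior Dirichlet(14/5, 3, 8)
obs 3: x=1 → posterior Dirichlet(14/5, 4, 8)
obs 4: x=0 → posterior Dirichlet(19/5, 4, 8)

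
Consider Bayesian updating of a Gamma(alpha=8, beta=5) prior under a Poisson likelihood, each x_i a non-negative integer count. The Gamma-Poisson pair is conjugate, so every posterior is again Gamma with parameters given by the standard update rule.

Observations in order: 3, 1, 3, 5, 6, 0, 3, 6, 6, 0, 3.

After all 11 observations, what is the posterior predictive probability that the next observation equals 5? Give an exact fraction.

164006140287926559732651940498598938521693842116966921273344/1958831807773342257691221904789587637189069813834520650586897

obs 1: x=3 → posterior Gamma(11, 6)
obs 2: x=1 → posterior Gamma(12, 7)
obs 3: x=3 → posterior Gamma(15, 8)
obs 4: x=5 → posterior Gamma(20, 9)
obs 5: x=6 → posterior Gamma(26, 10)
obs 6: x=0 → posterior Gamma(26, 11)
obs 7: x=3 → posterior Gamma(29, 12)
obs 8: x=6 → posterior Gamma(35, 13)
obs 9: x=6 → posterior Gamma(41, 14)
obs 10: x=0 → posterior Gamma(41, 15)
obs 11: x=3 → posterior Gamma(44, 16)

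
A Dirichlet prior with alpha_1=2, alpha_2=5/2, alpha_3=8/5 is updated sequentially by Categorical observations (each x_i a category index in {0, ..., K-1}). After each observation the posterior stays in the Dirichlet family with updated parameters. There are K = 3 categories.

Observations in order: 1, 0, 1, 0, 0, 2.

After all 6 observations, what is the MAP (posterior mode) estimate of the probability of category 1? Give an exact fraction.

obs 1: x=1 → posterior Dirichlet(2, 7/2, 8/5)
obs 2: x=0 → posterior Dirichlet(3, 7/2, 8/5)
obs 3: x=1 → posterior Dirichlet(3, 9/2, 8/5)
obs 4: x=0 → posterior Dirichlet(4, 9/2, 8/5)
obs 5: x=0 → posterior Dirichlet(5, 9/2, 8/5)
obs 6: x=2 → posterior Dirichlet(5, 9/2, 13/5)

5/13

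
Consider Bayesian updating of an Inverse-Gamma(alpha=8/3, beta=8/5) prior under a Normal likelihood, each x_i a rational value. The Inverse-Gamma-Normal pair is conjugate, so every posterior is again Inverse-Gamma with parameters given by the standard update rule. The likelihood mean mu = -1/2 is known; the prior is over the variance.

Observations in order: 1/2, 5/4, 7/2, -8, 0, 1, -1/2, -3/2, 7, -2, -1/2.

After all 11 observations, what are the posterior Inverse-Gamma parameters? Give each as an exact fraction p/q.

obs 1: x=1/2 → posterior Inverse-Gamma(19/6, 21/10)
obs 2: x=5/4 → posterior Inverse-Gamma(11/3, 581/160)
obs 3: x=7/2 → posterior Inverse-Gamma(25/6, 1861/160)
obs 4: x=-8 → posterior Inverse-Gamma(14/3, 6361/160)
obs 5: x=0 → posterior Inverse-Gamma(31/6, 6381/160)
obs 6: x=1 → posterior Inverse-Gamma(17/3, 6561/160)
obs 7: x=-1/2 → posterior Inverse-Gamma(37/6, 6561/160)
obs 8: x=-3/2 → posterior Inverse-Gamma(20/3, 6641/160)
obs 9: x=7 → posterior Inverse-Gamma(43/6, 11141/160)
obs 10: x=-2 → posterior Inverse-Gamma(23/3, 11321/160)
obs 11: x=-1/2 → posterior Inverse-Gamma(49/6, 11321/160)

alpha=49/6, beta=11321/160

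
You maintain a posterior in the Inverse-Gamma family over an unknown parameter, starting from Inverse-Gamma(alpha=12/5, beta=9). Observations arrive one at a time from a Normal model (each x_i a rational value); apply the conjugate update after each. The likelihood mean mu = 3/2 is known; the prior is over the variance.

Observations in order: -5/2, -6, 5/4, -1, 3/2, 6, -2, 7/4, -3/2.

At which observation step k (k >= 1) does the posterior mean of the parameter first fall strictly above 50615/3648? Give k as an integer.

k = 2

obs 1: x=-5/2 → posterior Inverse-Gamma(29/10, 17)
obs 2: x=-6 → posterior Inverse-Gamma(17/5, 361/8)
obs 3: x=5/4 → posterior Inverse-Gamma(39/10, 1445/32)
obs 4: x=-1 → posterior Inverse-Gamma(22/5, 1545/32)
obs 5: x=3/2 → posterior Inverse-Gamma(49/10, 1545/32)
obs 6: x=6 → posterior Inverse-Gamma(27/5, 1869/32)
obs 7: x=-2 → posterior Inverse-Gamma(59/10, 2065/32)
obs 8: x=7/4 → posterior Inverse-Gamma(32/5, 1033/16)
obs 9: x=-3/2 → posterior Inverse-Gamma(69/10, 1105/16)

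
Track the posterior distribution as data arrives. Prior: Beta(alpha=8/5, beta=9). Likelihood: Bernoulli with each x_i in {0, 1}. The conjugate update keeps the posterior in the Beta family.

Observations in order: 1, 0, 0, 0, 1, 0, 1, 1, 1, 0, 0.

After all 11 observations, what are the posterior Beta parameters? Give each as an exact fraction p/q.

alpha=33/5, beta=15

obs 1: x=1 → posterior Beta(13/5, 9)
obs 2: x=0 → posterior Beta(13/5, 10)
obs 3: x=0 → posterior Beta(13/5, 11)
obs 4: x=0 → posterior Beta(13/5, 12)
obs 5: x=1 → posterior Beta(18/5, 12)
obs 6: x=0 → posterior Beta(18/5, 13)
obs 7: x=1 → posterior Beta(23/5, 13)
obs 8: x=1 → posterior Beta(28/5, 13)
obs 9: x=1 → posterior Beta(33/5, 13)
obs 10: x=0 → posterior Beta(33/5, 14)
obs 11: x=0 → posterior Beta(33/5, 15)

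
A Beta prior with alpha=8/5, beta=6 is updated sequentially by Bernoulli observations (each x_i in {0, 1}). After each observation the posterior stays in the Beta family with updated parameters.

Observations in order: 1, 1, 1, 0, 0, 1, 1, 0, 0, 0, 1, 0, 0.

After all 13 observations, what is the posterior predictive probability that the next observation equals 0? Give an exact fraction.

obs 1: x=1 → posterior Beta(13/5, 6)
obs 2: x=1 → posterior Beta(18/5, 6)
obs 3: x=1 → posterior Beta(23/5, 6)
obs 4: x=0 → posterior Beta(23/5, 7)
obs 5: x=0 → posterior Beta(23/5, 8)
obs 6: x=1 → posterior Beta(28/5, 8)
obs 7: x=1 → posterior Beta(33/5, 8)
obs 8: x=0 → posterior Beta(33/5, 9)
obs 9: x=0 → posterior Beta(33/5, 10)
obs 10: x=0 → posterior Beta(33/5, 11)
obs 11: x=1 → posterior Beta(38/5, 11)
obs 12: x=0 → posterior Beta(38/5, 12)
obs 13: x=0 → posterior Beta(38/5, 13)

65/103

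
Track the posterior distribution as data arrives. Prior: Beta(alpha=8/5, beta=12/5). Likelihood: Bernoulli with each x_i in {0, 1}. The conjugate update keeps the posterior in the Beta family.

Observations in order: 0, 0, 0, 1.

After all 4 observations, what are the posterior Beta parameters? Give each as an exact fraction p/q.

alpha=13/5, beta=27/5

obs 1: x=0 → posterior Beta(8/5, 17/5)
obs 2: x=0 → posterior Beta(8/5, 22/5)
obs 3: x=0 → posterior Beta(8/5, 27/5)
obs 4: x=1 → posterior Beta(13/5, 27/5)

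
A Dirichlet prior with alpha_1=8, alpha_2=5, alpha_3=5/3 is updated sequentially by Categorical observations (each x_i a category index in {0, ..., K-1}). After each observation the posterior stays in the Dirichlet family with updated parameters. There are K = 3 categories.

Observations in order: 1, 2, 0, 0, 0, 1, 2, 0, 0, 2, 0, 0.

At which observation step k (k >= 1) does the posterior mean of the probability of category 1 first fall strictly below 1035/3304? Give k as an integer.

k = 5

obs 1: x=1 → posterior Dirichlet(8, 6, 5/3)
obs 2: x=2 → posterior Dirichlet(8, 6, 8/3)
obs 3: x=0 → posterior Dirichlet(9, 6, 8/3)
obs 4: x=0 → posterior Dirichlet(10, 6, 8/3)
obs 5: x=0 → posterior Dirichlet(11, 6, 8/3)
obs 6: x=1 → posterior Dirichlet(11, 7, 8/3)
obs 7: x=2 → posterior Dirichlet(11, 7, 11/3)
obs 8: x=0 → posterior Dirichlet(12, 7, 11/3)
obs 9: x=0 → posterior Dirichlet(13, 7, 11/3)
obs 10: x=2 → posterior Dirichlet(13, 7, 14/3)
obs 11: x=0 → posterior Dirichlet(14, 7, 14/3)
obs 12: x=0 → posterior Dirichlet(15, 7, 14/3)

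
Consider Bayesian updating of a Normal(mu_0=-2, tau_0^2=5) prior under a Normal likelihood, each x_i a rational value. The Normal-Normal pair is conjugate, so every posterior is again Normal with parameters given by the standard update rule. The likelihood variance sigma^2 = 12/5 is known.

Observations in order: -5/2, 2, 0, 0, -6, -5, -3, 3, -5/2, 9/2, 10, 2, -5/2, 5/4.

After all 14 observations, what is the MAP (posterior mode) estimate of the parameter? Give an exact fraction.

obs 1: x=-5/2 → posterior Normal(-173/74, 60/37)
obs 2: x=2 → posterior Normal(-73/124, 30/31)
obs 3: x=0 → posterior Normal(-73/174, 20/29)
obs 4: x=0 → posterior Normal(-73/224, 15/28)
obs 5: x=-6 → posterior Normal(-373/274, 60/137)
obs 6: x=-5 → posterior Normal(-623/324, 10/27)
obs 7: x=-3 → posterior Normal(-773/374, 60/187)
obs 8: x=3 → posterior Normal(-623/424, 15/53)
obs 9: x=-5/2 → posterior Normal(-374/237, 20/79)
obs 10: x=9/2 → posterior Normal(-523/524, 30/131)
obs 11: x=10 → posterior Normal(-23/574, 60/287)
obs 12: x=2 → posterior Normal(77/624, 5/26)
obs 13: x=-5/2 → posterior Normal(-24/337, 60/337)
obs 14: x=5/4 → posterior Normal(29/1448, 30/181)

29/1448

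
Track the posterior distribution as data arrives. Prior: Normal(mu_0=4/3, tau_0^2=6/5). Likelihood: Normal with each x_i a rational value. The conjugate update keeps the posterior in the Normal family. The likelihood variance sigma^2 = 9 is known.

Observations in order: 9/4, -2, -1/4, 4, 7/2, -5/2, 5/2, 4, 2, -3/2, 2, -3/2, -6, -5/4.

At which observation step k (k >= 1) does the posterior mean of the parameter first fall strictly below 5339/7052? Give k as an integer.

k = 14

obs 1: x=9/4 → posterior Normal(49/34, 18/17)
obs 2: x=-2 → posterior Normal(41/38, 18/19)
obs 3: x=-1/4 → posterior Normal(20/21, 6/7)
obs 4: x=4 → posterior Normal(28/23, 18/23)
obs 5: x=7/2 → posterior Normal(7/5, 18/25)
obs 6: x=-5/2 → posterior Normal(10/9, 2/3)
obs 7: x=5/2 → posterior Normal(35/29, 18/29)
obs 8: x=4 → posterior Normal(43/31, 18/31)
obs 9: x=2 → posterior Normal(47/33, 6/11)
obs 10: x=-3/2 → posterior Normal(44/35, 18/35)
obs 11: x=2 → posterior Normal(48/37, 18/37)
obs 12: x=-3/2 → posterior Normal(15/13, 6/13)
obs 13: x=-6 → posterior Normal(33/41, 18/41)
obs 14: x=-5/4 → posterior Normal(61/86, 18/43)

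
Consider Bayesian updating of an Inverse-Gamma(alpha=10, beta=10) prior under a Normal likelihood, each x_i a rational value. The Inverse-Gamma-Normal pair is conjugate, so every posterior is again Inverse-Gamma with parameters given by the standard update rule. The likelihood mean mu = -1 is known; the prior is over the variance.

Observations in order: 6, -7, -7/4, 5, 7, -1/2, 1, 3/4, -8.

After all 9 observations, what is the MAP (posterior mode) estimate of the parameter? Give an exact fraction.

obs 1: x=6 → posterior Inverse-Gamma(21/2, 69/2)
obs 2: x=-7 → posterior Inverse-Gamma(11, 105/2)
obs 3: x=-7/4 → posterior Inverse-Gamma(23/2, 1689/32)
obs 4: x=5 → posterior Inverse-Gamma(12, 2265/32)
obs 5: x=7 → posterior Inverse-Gamma(25/2, 3289/32)
obs 6: x=-1/2 → posterior Inverse-Gamma(13, 3293/32)
obs 7: x=1 → posterior Inverse-Gamma(27/2, 3357/32)
obs 8: x=3/4 → posterior Inverse-Gamma(14, 1703/16)
obs 9: x=-8 → posterior Inverse-Gamma(29/2, 2095/16)

2095/248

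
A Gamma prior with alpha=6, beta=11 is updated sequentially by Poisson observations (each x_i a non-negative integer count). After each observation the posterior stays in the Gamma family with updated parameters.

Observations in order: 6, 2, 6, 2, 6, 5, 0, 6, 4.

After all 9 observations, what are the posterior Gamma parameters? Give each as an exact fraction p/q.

obs 1: x=6 → posterior Gamma(12, 12)
obs 2: x=2 → posterior Gamma(14, 13)
obs 3: x=6 → posterior Gamma(20, 14)
obs 4: x=2 → posterior Gamma(22, 15)
obs 5: x=6 → posterior Gamma(28, 16)
obs 6: x=5 → posterior Gamma(33, 17)
obs 7: x=0 → posterior Gamma(33, 18)
obs 8: x=6 → posterior Gamma(39, 19)
obs 9: x=4 → posterior Gamma(43, 20)

alpha=43, beta=20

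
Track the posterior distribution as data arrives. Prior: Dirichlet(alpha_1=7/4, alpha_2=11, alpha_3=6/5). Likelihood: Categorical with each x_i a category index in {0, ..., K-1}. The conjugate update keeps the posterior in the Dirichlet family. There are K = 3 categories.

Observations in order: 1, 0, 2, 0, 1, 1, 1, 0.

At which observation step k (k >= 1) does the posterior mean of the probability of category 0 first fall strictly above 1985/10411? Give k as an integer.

obs 1: x=1 → posterior Dirichlet(7/4, 12, 6/5)
obs 2: x=0 → posterior Dirichlet(11/4, 12, 6/5)
obs 3: x=2 → posterior Dirichlet(11/4, 12, 11/5)
obs 4: x=0 → posterior Dirichlet(15/4, 12, 11/5)
obs 5: x=1 → posterior Dirichlet(15/4, 13, 11/5)
obs 6: x=1 → posterior Dirichlet(15/4, 14, 11/5)
obs 7: x=1 → posterior Dirichlet(15/4, 15, 11/5)
obs 8: x=0 → posterior Dirichlet(19/4, 15, 11/5)

k = 4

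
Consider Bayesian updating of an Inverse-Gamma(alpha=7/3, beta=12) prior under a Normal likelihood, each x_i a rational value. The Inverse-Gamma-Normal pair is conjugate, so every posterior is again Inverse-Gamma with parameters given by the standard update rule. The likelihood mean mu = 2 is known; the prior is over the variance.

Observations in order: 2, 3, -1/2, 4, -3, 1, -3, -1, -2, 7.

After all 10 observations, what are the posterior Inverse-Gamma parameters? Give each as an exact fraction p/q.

obs 1: x=2 → posterior Inverse-Gamma(17/6, 12)
obs 2: x=3 → posterior Inverse-Gamma(10/3, 25/2)
obs 3: x=-1/2 → posterior Inverse-Gamma(23/6, 125/8)
obs 4: x=4 → posterior Inverse-Gamma(13/3, 141/8)
obs 5: x=-3 → posterior Inverse-Gamma(29/6, 241/8)
obs 6: x=1 → posterior Inverse-Gamma(16/3, 245/8)
obs 7: x=-3 → posterior Inverse-Gamma(35/6, 345/8)
obs 8: x=-1 → posterior Inverse-Gamma(19/3, 381/8)
obs 9: x=-2 → posterior Inverse-Gamma(41/6, 445/8)
obs 10: x=7 → posterior Inverse-Gamma(22/3, 545/8)

alpha=22/3, beta=545/8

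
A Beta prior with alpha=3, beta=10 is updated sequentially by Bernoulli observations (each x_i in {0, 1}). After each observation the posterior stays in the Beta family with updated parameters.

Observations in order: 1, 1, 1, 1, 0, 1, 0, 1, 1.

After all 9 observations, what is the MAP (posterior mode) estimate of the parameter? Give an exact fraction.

9/20

obs 1: x=1 → posterior Beta(4, 10)
obs 2: x=1 → posterior Beta(5, 10)
obs 3: x=1 → posterior Beta(6, 10)
obs 4: x=1 → posterior Beta(7, 10)
obs 5: x=0 → posterior Beta(7, 11)
obs 6: x=1 → posterior Beta(8, 11)
obs 7: x=0 → posterior Beta(8, 12)
obs 8: x=1 → posterior Beta(9, 12)
obs 9: x=1 → posterior Beta(10, 12)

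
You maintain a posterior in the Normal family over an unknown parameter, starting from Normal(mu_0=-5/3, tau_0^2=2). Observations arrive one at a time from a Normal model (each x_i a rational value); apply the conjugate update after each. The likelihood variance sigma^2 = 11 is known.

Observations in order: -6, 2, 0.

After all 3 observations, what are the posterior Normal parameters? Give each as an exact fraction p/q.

obs 1: x=-6 → posterior Normal(-7/3, 22/13)
obs 2: x=2 → posterior Normal(-79/45, 22/15)
obs 3: x=0 → posterior Normal(-79/51, 22/17)

mu_0=-79/51, tau_0^2=22/17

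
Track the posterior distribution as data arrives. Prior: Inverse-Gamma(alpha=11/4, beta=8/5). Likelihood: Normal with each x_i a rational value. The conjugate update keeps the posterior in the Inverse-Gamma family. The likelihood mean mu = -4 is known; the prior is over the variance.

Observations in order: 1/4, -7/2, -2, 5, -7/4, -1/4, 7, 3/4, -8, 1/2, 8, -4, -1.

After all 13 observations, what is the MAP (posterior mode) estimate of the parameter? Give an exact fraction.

9169/410

obs 1: x=1/4 → posterior Inverse-Gamma(13/4, 1701/160)
obs 2: x=-7/2 → posterior Inverse-Gamma(15/4, 1721/160)
obs 3: x=-2 → posterior Inverse-Gamma(17/4, 2041/160)
obs 4: x=5 → posterior Inverse-Gamma(19/4, 8521/160)
obs 5: x=-7/4 → posterior Inverse-Gamma(21/4, 4463/80)
obs 6: x=-1/4 → posterior Inverse-Gamma(23/4, 10051/160)
obs 7: x=7 → posterior Inverse-Gamma(25/4, 19731/160)
obs 8: x=3/4 → posterior Inverse-Gamma(27/4, 673/5)
obs 9: x=-8 → posterior Inverse-Gamma(29/4, 713/5)
obs 10: x=1/2 → posterior Inverse-Gamma(31/4, 6109/40)
obs 11: x=8 → posterior Inverse-Gamma(33/4, 8989/40)
obs 12: x=-4 → posterior Inverse-Gamma(35/4, 8989/40)
obs 13: x=-1 → posterior Inverse-Gamma(37/4, 9169/40)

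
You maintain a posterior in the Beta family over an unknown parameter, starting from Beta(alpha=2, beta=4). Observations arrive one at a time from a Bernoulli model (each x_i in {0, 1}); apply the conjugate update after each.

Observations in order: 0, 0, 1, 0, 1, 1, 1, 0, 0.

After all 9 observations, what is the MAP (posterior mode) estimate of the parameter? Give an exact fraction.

5/13

obs 1: x=0 → posterior Beta(2, 5)
obs 2: x=0 → posterior Beta(2, 6)
obs 3: x=1 → posterior Beta(3, 6)
obs 4: x=0 → posterior Beta(3, 7)
obs 5: x=1 → posterior Beta(4, 7)
obs 6: x=1 → posterior Beta(5, 7)
obs 7: x=1 → posterior Beta(6, 7)
obs 8: x=0 → posterior Beta(6, 8)
obs 9: x=0 → posterior Beta(6, 9)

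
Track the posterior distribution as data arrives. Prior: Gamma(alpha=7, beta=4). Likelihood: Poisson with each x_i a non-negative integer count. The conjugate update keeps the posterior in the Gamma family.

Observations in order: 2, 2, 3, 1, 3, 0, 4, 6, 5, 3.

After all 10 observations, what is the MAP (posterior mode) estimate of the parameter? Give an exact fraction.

obs 1: x=2 → posterior Gamma(9, 5)
obs 2: x=2 → posterior Gamma(11, 6)
obs 3: x=3 → posterior Gamma(14, 7)
obs 4: x=1 → posterior Gamma(15, 8)
obs 5: x=3 → posterior Gamma(18, 9)
obs 6: x=0 → posterior Gamma(18, 10)
obs 7: x=4 → posterior Gamma(22, 11)
obs 8: x=6 → posterior Gamma(28, 12)
obs 9: x=5 → posterior Gamma(33, 13)
obs 10: x=3 → posterior Gamma(36, 14)

5/2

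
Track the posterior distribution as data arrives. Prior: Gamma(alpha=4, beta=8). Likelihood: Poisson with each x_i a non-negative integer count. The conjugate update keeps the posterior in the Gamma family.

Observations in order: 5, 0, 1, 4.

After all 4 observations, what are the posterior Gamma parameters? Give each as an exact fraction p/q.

obs 1: x=5 → posterior Gamma(9, 9)
obs 2: x=0 → posterior Gamma(9, 10)
obs 3: x=1 → posterior Gamma(10, 11)
obs 4: x=4 → posterior Gamma(14, 12)

alpha=14, beta=12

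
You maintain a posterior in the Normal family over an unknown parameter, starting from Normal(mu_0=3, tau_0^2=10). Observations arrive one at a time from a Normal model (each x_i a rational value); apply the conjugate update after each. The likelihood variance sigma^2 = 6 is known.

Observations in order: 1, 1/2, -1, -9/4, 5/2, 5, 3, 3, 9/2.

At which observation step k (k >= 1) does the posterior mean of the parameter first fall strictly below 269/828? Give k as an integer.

obs 1: x=1 → posterior Normal(7/4, 15/4)
obs 2: x=1/2 → posterior Normal(33/26, 30/13)
obs 3: x=-1 → posterior Normal(23/36, 5/3)
obs 4: x=-9/4 → posterior Normal(1/92, 30/23)
obs 5: x=5/2 → posterior Normal(51/112, 15/14)
obs 6: x=5 → posterior Normal(151/132, 10/11)
obs 7: x=3 → posterior Normal(211/152, 15/19)
obs 8: x=3 → posterior Normal(271/172, 30/43)
obs 9: x=9/2 → posterior Normal(361/192, 5/8)

k = 4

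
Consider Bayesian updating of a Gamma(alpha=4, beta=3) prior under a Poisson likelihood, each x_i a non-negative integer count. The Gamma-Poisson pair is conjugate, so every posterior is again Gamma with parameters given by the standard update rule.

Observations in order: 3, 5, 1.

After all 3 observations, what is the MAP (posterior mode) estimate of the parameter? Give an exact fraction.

obs 1: x=3 → posterior Gamma(7, 4)
obs 2: x=5 → posterior Gamma(12, 5)
obs 3: x=1 → posterior Gamma(13, 6)

2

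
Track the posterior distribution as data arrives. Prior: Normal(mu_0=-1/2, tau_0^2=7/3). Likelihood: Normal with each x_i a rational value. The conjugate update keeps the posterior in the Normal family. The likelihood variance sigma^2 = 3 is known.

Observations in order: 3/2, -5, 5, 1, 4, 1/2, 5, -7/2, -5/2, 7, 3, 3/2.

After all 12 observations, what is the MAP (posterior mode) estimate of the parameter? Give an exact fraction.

obs 1: x=3/2 → posterior Normal(3/8, 21/16)
obs 2: x=-5 → posterior Normal(-29/23, 21/23)
obs 3: x=5 → posterior Normal(1/5, 7/10)
obs 4: x=1 → posterior Normal(13/37, 21/37)
obs 5: x=4 → posterior Normal(41/44, 21/44)
obs 6: x=1/2 → posterior Normal(89/102, 7/17)
obs 7: x=5 → posterior Normal(159/116, 21/58)
obs 8: x=-7/2 → posterior Normal(11/13, 21/65)
obs 9: x=-5/2 → posterior Normal(25/48, 7/24)
obs 10: x=7 → posterior Normal(173/158, 21/79)
obs 11: x=3 → posterior Normal(5/4, 21/86)
obs 12: x=3/2 → posterior Normal(118/93, 7/31)

118/93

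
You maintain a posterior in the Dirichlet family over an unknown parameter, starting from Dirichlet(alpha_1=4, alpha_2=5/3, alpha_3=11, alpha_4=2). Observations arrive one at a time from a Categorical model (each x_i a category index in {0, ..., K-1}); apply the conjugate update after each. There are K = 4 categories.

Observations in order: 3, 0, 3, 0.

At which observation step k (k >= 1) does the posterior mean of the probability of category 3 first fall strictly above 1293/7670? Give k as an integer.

obs 1: x=3 → posterior Dirichlet(4, 5/3, 11, 3)
obs 2: x=0 → posterior Dirichlet(5, 5/3, 11, 3)
obs 3: x=3 → posterior Dirichlet(5, 5/3, 11, 4)
obs 4: x=0 → posterior Dirichlet(6, 5/3, 11, 4)

k = 3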